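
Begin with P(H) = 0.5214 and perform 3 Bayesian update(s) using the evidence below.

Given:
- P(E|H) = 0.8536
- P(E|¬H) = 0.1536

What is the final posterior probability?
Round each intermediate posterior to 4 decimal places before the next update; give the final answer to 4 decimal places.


Sequential Bayesian updating:

Initial prior: P(H) = 0.5214

Update 1:
  P(E) = 0.8536 × 0.5214 + 0.1536 × 0.4786 = 0.44506704 + 0.07351296 = 0.51858000
  P(H|E) = 0.44506704 / 0.51858000 = 0.8582

Update 2:
  P(E) = 0.8536 × 0.8582 + 0.1536 × 0.1418 = 0.73255952 + 0.02178048 = 0.75434000
  P(H|E) = 0.73255952 / 0.75434000 = 0.9711

Update 3:
  P(E) = 0.8536 × 0.9711 + 0.1536 × 0.0289 = 0.82893096 + 0.00443904 = 0.83337000
  P(H|E) = 0.82893096 / 0.83337000 = 0.9947

Final posterior: 0.9947


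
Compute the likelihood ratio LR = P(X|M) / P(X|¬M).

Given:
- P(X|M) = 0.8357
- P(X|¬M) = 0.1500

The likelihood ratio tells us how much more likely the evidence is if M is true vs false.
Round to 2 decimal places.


Likelihood Ratio (LR) = P(X|M) / P(X|¬M)

LR = 0.8357 / 0.1500
   = 5.57

The evidence is 5.57 times more likely if M is true than if M is false.
LR > 1, so observing X raises the odds in favor of M.


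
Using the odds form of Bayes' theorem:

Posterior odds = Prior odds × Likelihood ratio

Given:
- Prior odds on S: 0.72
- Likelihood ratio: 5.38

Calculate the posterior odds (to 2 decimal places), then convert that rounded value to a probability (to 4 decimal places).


Step 1: Calculate posterior odds
Posterior odds = Prior odds × LR
               = 0.72 × 5.38
               = 3.87

Step 2: Convert to probability
P(S|E) = Posterior odds / (1 + Posterior odds)
       = 3.87 / (1 + 3.87)
       = 3.87 / 4.87
       = 0.7947

The evidence increased P(S) from 0.4186 to 0.7947.


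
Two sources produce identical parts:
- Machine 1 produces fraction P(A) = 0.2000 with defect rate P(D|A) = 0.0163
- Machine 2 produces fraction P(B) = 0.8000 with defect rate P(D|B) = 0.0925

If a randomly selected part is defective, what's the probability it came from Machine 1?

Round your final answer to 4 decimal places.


Let A = from Machine 1, D = defective

Given:
- P(A) = 0.2000, P(B) = 0.8000
- P(D|A) = 0.0163, P(D|B) = 0.0925

Step 1: Find P(D)
P(D) = P(D|A)P(A) + P(D|B)P(B)
     = 0.0163 × 0.2000 + 0.0925 × 0.8000
     = 0.00326000 + 0.07400000
     = 0.07726000

Step 2: Apply Bayes' theorem
P(A|D) = P(D|A)P(A) / P(D)
       = 0.00326000 / 0.07726000
       = 0.0422


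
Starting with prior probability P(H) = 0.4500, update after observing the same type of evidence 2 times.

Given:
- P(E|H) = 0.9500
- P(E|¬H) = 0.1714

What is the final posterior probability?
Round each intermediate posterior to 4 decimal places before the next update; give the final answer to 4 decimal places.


Sequential Bayesian updating:

Initial prior: P(H) = 0.4500

Update 1:
  P(E) = 0.9500 × 0.4500 + 0.1714 × 0.5500 = 0.42750000 + 0.09427000 = 0.52177000
  P(H|E) = 0.42750000 / 0.52177000 = 0.8193

Update 2:
  P(E) = 0.9500 × 0.8193 + 0.1714 × 0.1807 = 0.77833500 + 0.03097198 = 0.80930698
  P(H|E) = 0.77833500 / 0.80930698 = 0.9617

Final posterior: 0.9617


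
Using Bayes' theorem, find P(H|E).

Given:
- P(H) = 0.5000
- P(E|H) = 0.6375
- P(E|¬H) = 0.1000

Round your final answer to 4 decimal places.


Bayes' theorem: P(H|E) = P(E|H) × P(H) / P(E)

Step 1: Calculate P(E) using law of total probability
P(E) = P(E|H)P(H) + P(E|¬H)P(¬H)
     = 0.6375 × 0.5000 + 0.1000 × 0.5000
     = 0.31875000 + 0.05000000
     = 0.36875000

Step 2: Apply Bayes' theorem
P(H|E) = P(E|H) × P(H) / P(E)
       = 0.31875000 / 0.36875000
       = 0.8644


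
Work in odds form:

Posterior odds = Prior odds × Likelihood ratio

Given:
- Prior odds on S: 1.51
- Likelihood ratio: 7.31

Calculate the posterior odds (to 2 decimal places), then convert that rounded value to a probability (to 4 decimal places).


Step 1: Calculate posterior odds
Posterior odds = Prior odds × LR
               = 1.51 × 7.31
               = 11.04

Step 2: Convert to probability
P(S|E) = Posterior odds / (1 + Posterior odds)
       = 11.04 / (1 + 11.04)
       = 11.04 / 12.04
       = 0.9169

The evidence increased P(S) from 0.6016 to 0.9169.


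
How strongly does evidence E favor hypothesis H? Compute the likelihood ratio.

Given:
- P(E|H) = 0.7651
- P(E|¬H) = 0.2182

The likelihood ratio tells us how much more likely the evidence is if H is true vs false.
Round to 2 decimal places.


Likelihood Ratio (LR) = P(E|H) / P(E|¬H)

LR = 0.7651 / 0.2182
   = 3.51

The evidence is 3.51 times more likely if H is true than if H is false.
LR > 1, so observing E raises the odds in favor of H.


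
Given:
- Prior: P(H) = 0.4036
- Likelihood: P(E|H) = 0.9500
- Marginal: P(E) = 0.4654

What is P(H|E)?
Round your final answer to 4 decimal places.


Using Bayes' theorem:

P(H|E) = P(E|H) × P(H) / P(E)
       = 0.9500 × 0.4036 / 0.4654
       = 0.38342000 / 0.4654
       = 0.8239

The evidence strengthens our belief in H.
Prior: 0.4036 → Posterior: 0.8239


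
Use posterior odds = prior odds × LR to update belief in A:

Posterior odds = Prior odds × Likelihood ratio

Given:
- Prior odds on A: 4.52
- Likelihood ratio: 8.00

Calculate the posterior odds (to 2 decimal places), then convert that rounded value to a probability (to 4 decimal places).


Step 1: Calculate posterior odds
Posterior odds = Prior odds × LR
               = 4.52 × 8.00
               = 36.16

Step 2: Convert to probability
P(A|E) = Posterior odds / (1 + Posterior odds)
       = 36.16 / (1 + 36.16)
       = 36.16 / 37.16
       = 0.9731

The evidence increased P(A) from 0.8188 to 0.9731.


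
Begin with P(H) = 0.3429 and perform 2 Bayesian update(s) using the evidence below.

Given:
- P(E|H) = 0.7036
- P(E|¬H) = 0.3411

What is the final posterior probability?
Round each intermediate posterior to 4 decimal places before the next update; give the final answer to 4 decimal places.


Sequential Bayesian updating:

Initial prior: P(H) = 0.3429

Update 1:
  P(E) = 0.7036 × 0.3429 + 0.3411 × 0.6571 = 0.24126444 + 0.22413681 = 0.46540125
  P(H|E) = 0.24126444 / 0.46540125 = 0.5184

Update 2:
  P(E) = 0.7036 × 0.5184 + 0.3411 × 0.4816 = 0.36474624 + 0.16427376 = 0.52902000
  P(H|E) = 0.36474624 / 0.52902000 = 0.6895

Final posterior: 0.6895


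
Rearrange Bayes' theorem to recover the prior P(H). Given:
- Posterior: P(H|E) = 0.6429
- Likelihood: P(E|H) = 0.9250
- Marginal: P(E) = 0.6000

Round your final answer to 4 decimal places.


From Bayes' theorem: P(H|E) = P(E|H) × P(H) / P(E)

Rearranging for P(H):
P(H) = P(H|E) × P(E) / P(E|H)
     = 0.6429 × 0.6000 / 0.9250
     = 0.38574000 / 0.9250
     = 0.4170


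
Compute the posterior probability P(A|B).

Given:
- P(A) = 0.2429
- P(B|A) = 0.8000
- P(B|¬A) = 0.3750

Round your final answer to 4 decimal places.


Bayes' theorem: P(A|B) = P(B|A) × P(A) / P(B)

Step 1: Calculate P(B) using law of total probability
P(B) = P(B|A)P(A) + P(B|¬A)P(¬A)
     = 0.8000 × 0.2429 + 0.3750 × 0.7571
     = 0.19432000 + 0.28391250
     = 0.47823250

Step 2: Apply Bayes' theorem
P(A|B) = P(B|A) × P(A) / P(B)
       = 0.19432000 / 0.47823250
       = 0.4063


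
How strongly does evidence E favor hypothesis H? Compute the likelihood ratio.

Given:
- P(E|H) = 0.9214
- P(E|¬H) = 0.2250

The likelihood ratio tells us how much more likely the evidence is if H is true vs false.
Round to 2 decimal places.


Likelihood Ratio (LR) = P(E|H) / P(E|¬H)

LR = 0.9214 / 0.2250
   = 4.10

The evidence is 4.10 times more likely if H is true than if H is false.
Because LR exceeds 1, E is evidence for H.


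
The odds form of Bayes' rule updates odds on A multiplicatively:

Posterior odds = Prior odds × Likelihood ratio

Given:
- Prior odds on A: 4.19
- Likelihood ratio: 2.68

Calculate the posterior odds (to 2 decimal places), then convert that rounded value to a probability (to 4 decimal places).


Step 1: Calculate posterior odds
Posterior odds = Prior odds × LR
               = 4.19 × 2.68
               = 11.23

Step 2: Convert to probability
P(A|E) = Posterior odds / (1 + Posterior odds)
       = 11.23 / (1 + 11.23)
       = 11.23 / 12.23
       = 0.9182

The evidence increased P(A) from 0.8073 to 0.9182.


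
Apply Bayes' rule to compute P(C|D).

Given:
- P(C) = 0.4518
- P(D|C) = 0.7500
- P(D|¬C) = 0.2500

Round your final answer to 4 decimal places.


Bayes' theorem: P(C|D) = P(D|C) × P(C) / P(D)

Step 1: Calculate P(D) using law of total probability
P(D) = P(D|C)P(C) + P(D|¬C)P(¬C)
     = 0.7500 × 0.4518 + 0.2500 × 0.5482
     = 0.33885000 + 0.13705000
     = 0.47590000

Step 2: Apply Bayes' theorem
P(C|D) = P(D|C) × P(C) / P(D)
       = 0.33885000 / 0.47590000
       = 0.7120


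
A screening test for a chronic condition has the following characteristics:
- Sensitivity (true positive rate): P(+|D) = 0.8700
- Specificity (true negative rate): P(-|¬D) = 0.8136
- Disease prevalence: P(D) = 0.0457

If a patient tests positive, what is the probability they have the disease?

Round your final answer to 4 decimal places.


Let D = has disease, + = positive test

Given:
- P(D) = 0.0457 (prevalence)
- P(+|D) = 0.8700 (sensitivity)
- P(-|¬D) = 0.8136 (specificity)
- P(+|¬D) = 0.1864 (false positive rate = 1 - specificity)

Step 1: Find P(+)
P(+) = P(+|D)P(D) + P(+|¬D)P(¬D)
     = 0.8700 × 0.0457 + 0.1864 × 0.9543
     = 0.03975900 + 0.17788152
     = 0.21764052

Step 2: Apply Bayes' theorem for P(D|+)
P(D|+) = P(+|D)P(D) / P(+)
       = 0.03975900 / 0.21764052
       = 0.1827


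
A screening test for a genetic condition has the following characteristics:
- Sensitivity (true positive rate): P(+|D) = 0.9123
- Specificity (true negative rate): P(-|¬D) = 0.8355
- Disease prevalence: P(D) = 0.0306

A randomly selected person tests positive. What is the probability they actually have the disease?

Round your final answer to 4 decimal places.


Let D = has disease, + = positive test

Given:
- P(D) = 0.0306 (prevalence)
- P(+|D) = 0.9123 (sensitivity)
- P(-|¬D) = 0.8355 (specificity)
- P(+|¬D) = 0.1645 (false positive rate = 1 - specificity)

Step 1: Find P(+)
P(+) = P(+|D)P(D) + P(+|¬D)P(¬D)
     = 0.9123 × 0.0306 + 0.1645 × 0.9694
     = 0.02791638 + 0.15946630
     = 0.18738268

Step 2: Apply Bayes' theorem for P(D|+)
P(D|+) = P(+|D)P(D) / P(+)
       = 0.02791638 / 0.18738268
       = 0.1490


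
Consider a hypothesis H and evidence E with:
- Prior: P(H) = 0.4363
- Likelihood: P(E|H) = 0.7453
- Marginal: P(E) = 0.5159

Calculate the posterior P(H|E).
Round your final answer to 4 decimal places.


Using Bayes' theorem:

P(H|E) = P(E|H) × P(H) / P(E)
       = 0.7453 × 0.4363 / 0.5159
       = 0.32517439 / 0.5159
       = 0.6303

The evidence strengthens our belief in H.
Prior: 0.4363 → Posterior: 0.6303


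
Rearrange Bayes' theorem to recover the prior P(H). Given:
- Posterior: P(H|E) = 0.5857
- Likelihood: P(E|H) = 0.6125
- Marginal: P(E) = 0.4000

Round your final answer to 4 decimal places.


From Bayes' theorem: P(H|E) = P(E|H) × P(H) / P(E)

Rearranging for P(H):
P(H) = P(H|E) × P(E) / P(E|H)
     = 0.5857 × 0.4000 / 0.6125
     = 0.23428000 / 0.6125
     = 0.3825


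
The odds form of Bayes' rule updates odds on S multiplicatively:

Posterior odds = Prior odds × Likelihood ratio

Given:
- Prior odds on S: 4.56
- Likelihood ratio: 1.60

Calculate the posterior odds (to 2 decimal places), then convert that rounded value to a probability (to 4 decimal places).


Step 1: Calculate posterior odds
Posterior odds = Prior odds × LR
               = 4.56 × 1.60
               = 7.30

Step 2: Convert to probability
P(S|E) = Posterior odds / (1 + Posterior odds)
       = 7.30 / (1 + 7.30)
       = 7.30 / 8.30
       = 0.8795

The evidence increased P(S) from 0.8201 to 0.8795.


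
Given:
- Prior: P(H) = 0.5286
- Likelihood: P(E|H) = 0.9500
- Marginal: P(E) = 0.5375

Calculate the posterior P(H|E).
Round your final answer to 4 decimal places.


Using Bayes' theorem:

P(H|E) = P(E|H) × P(H) / P(E)
       = 0.9500 × 0.5286 / 0.5375
       = 0.50217000 / 0.5375
       = 0.9343

The evidence strengthens our belief in H.
Prior: 0.5286 → Posterior: 0.9343


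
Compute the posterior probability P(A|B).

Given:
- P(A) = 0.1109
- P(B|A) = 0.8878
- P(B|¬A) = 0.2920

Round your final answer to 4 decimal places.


Bayes' theorem: P(A|B) = P(B|A) × P(A) / P(B)

Step 1: Calculate P(B) using law of total probability
P(B) = P(B|A)P(A) + P(B|¬A)P(¬A)
     = 0.8878 × 0.1109 + 0.2920 × 0.8891
     = 0.09845702 + 0.25961720
     = 0.35807422

Step 2: Apply Bayes' theorem
P(A|B) = P(B|A) × P(A) / P(B)
       = 0.09845702 / 0.35807422
       = 0.2750


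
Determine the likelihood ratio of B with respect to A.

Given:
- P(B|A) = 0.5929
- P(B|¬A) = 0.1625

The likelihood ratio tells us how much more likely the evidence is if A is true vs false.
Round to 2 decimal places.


Likelihood Ratio (LR) = P(B|A) / P(B|¬A)

LR = 0.5929 / 0.1625
   = 3.65

The evidence is 3.65 times more likely if A is true than if A is false.
Because LR exceeds 1, B is evidence for A.


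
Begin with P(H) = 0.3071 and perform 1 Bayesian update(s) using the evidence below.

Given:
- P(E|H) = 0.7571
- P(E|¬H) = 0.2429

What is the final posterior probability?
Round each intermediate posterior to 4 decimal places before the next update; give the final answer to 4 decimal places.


Sequential Bayesian updating:

Initial prior: P(H) = 0.3071

Update 1:
  P(E) = 0.7571 × 0.3071 + 0.2429 × 0.6929 = 0.23250541 + 0.16830541 = 0.40081082
  P(H|E) = 0.23250541 / 0.40081082 = 0.5801

Final posterior: 0.5801


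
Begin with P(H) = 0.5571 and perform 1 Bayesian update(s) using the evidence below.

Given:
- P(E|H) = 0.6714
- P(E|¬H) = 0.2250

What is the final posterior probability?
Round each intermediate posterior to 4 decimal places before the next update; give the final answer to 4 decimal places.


Sequential Bayesian updating:

Initial prior: P(H) = 0.5571

Update 1:
  P(E) = 0.6714 × 0.5571 + 0.2250 × 0.4429 = 0.37403694 + 0.09965250 = 0.47368944
  P(H|E) = 0.37403694 / 0.47368944 = 0.7896

Final posterior: 0.7896


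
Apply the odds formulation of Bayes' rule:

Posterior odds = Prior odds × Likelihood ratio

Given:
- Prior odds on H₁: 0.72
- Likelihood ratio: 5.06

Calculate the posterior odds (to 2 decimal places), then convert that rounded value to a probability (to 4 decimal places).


Step 1: Calculate posterior odds
Posterior odds = Prior odds × LR
               = 0.72 × 5.06
               = 3.64

Step 2: Convert to probability
P(H₁|E) = Posterior odds / (1 + Posterior odds)
       = 3.64 / (1 + 3.64)
       = 3.64 / 4.64
       = 0.7845

The evidence increased P(H₁) from 0.4186 to 0.7845.


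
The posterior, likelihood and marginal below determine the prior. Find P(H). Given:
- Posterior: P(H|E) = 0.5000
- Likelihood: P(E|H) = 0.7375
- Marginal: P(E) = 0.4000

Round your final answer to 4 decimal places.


From Bayes' theorem: P(H|E) = P(E|H) × P(H) / P(E)

Rearranging for P(H):
P(H) = P(H|E) × P(E) / P(E|H)
     = 0.5000 × 0.4000 / 0.7375
     = 0.20000000 / 0.7375
     = 0.2712


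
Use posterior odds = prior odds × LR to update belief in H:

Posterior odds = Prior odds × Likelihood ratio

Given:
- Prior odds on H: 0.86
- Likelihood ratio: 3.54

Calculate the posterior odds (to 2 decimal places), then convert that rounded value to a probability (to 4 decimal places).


Step 1: Calculate posterior odds
Posterior odds = Prior odds × LR
               = 0.86 × 3.54
               = 3.04

Step 2: Convert to probability
P(H|E) = Posterior odds / (1 + Posterior odds)
       = 3.04 / (1 + 3.04)
       = 3.04 / 4.04
       = 0.7525

The evidence increased P(H) from 0.4624 to 0.7525.


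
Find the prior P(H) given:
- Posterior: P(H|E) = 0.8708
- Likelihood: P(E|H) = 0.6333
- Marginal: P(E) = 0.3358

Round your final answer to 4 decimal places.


From Bayes' theorem: P(H|E) = P(E|H) × P(H) / P(E)

Rearranging for P(H):
P(H) = P(H|E) × P(E) / P(E|H)
     = 0.8708 × 0.3358 / 0.6333
     = 0.29241464 / 0.6333
     = 0.4617


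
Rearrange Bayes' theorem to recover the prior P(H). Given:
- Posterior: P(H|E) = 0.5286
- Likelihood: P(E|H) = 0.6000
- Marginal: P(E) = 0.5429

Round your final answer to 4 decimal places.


From Bayes' theorem: P(H|E) = P(E|H) × P(H) / P(E)

Rearranging for P(H):
P(H) = P(H|E) × P(E) / P(E|H)
     = 0.5286 × 0.5429 / 0.6000
     = 0.28697694 / 0.6000
     = 0.4783


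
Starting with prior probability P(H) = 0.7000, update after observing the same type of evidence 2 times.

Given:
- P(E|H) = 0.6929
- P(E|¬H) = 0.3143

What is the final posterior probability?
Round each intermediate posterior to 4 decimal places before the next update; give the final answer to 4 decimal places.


Sequential Bayesian updating:

Initial prior: P(H) = 0.7000

Update 1:
  P(E) = 0.6929 × 0.7000 + 0.3143 × 0.3000 = 0.48503000 + 0.09429000 = 0.57932000
  P(H|E) = 0.48503000 / 0.57932000 = 0.8372

Update 2:
  P(E) = 0.6929 × 0.8372 + 0.3143 × 0.1628 = 0.58009588 + 0.05116804 = 0.63126392
  P(H|E) = 0.58009588 / 0.63126392 = 0.9189

Final posterior: 0.9189


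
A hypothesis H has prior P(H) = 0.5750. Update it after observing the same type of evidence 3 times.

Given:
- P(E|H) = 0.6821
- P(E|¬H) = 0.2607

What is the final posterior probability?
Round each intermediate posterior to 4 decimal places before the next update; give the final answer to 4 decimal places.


Sequential Bayesian updating:

Initial prior: P(H) = 0.5750

Update 1:
  P(E) = 0.6821 × 0.5750 + 0.2607 × 0.4250 = 0.39220750 + 0.11079750 = 0.50300500
  P(H|E) = 0.39220750 / 0.50300500 = 0.7797

Update 2:
  P(E) = 0.6821 × 0.7797 + 0.2607 × 0.2203 = 0.53183337 + 0.05743221 = 0.58926558
  P(H|E) = 0.53183337 / 0.58926558 = 0.9025

Update 3:
  P(E) = 0.6821 × 0.9025 + 0.2607 × 0.0975 = 0.61559525 + 0.02541825 = 0.64101350
  P(H|E) = 0.61559525 / 0.64101350 = 0.9603

Final posterior: 0.9603


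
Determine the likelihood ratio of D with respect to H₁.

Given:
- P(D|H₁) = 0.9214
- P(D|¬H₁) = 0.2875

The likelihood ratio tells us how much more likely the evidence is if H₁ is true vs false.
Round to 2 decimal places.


Likelihood Ratio (LR) = P(D|H₁) / P(D|¬H₁)

LR = 0.9214 / 0.2875
   = 3.20

The evidence is 3.20 times more likely if H₁ is true than if H₁ is false.
LR > 1, so observing D raises the odds in favor of H₁.


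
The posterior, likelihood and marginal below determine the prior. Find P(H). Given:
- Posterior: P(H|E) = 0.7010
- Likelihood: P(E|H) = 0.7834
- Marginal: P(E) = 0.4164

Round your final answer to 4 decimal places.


From Bayes' theorem: P(H|E) = P(E|H) × P(H) / P(E)

Rearranging for P(H):
P(H) = P(H|E) × P(E) / P(E|H)
     = 0.7010 × 0.4164 / 0.7834
     = 0.29189640 / 0.7834
     = 0.3726


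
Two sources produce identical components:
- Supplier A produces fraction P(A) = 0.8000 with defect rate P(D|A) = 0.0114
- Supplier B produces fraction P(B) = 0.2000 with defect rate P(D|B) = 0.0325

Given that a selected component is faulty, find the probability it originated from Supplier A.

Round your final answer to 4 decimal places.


Let A = from Supplier A, D = faulty

Given:
- P(A) = 0.8000, P(B) = 0.2000
- P(D|A) = 0.0114, P(D|B) = 0.0325

Step 1: Find P(D)
P(D) = P(D|A)P(A) + P(D|B)P(B)
     = 0.0114 × 0.8000 + 0.0325 × 0.2000
     = 0.00912000 + 0.00650000
     = 0.01562000

Step 2: Apply Bayes' theorem
P(A|D) = P(D|A)P(A) / P(D)
       = 0.00912000 / 0.01562000
       = 0.5839


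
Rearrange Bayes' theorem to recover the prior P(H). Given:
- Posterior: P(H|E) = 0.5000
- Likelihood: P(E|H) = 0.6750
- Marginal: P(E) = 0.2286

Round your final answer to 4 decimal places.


From Bayes' theorem: P(H|E) = P(E|H) × P(H) / P(E)

Rearranging for P(H):
P(H) = P(H|E) × P(E) / P(E|H)
     = 0.5000 × 0.2286 / 0.6750
     = 0.11430000 / 0.6750
     = 0.1693


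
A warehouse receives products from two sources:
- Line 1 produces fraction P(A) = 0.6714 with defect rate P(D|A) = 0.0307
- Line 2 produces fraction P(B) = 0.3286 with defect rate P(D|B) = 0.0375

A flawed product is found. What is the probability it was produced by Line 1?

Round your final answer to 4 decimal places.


Let A = from Line 1, D = flawed

Given:
- P(A) = 0.6714, P(B) = 0.3286
- P(D|A) = 0.0307, P(D|B) = 0.0375

Step 1: Find P(D)
P(D) = P(D|A)P(A) + P(D|B)P(B)
     = 0.0307 × 0.6714 + 0.0375 × 0.3286
     = 0.02061198 + 0.01232250
     = 0.03293448

Step 2: Apply Bayes' theorem
P(A|D) = P(D|A)P(A) / P(D)
       = 0.02061198 / 0.03293448
       = 0.6258


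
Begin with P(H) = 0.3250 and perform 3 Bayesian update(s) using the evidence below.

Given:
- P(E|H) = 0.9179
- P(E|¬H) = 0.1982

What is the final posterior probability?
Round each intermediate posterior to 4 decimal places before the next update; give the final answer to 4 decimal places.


Sequential Bayesian updating:

Initial prior: P(H) = 0.3250

Update 1:
  P(E) = 0.9179 × 0.3250 + 0.1982 × 0.6750 = 0.29831750 + 0.13378500 = 0.43210250
  P(H|E) = 0.29831750 / 0.43210250 = 0.6904

Update 2:
  P(E) = 0.9179 × 0.6904 + 0.1982 × 0.3096 = 0.63371816 + 0.06136272 = 0.69508088
  P(H|E) = 0.63371816 / 0.69508088 = 0.9117

Update 3:
  P(E) = 0.9179 × 0.9117 + 0.1982 × 0.0883 = 0.83684943 + 0.01750106 = 0.85435049
  P(H|E) = 0.83684943 / 0.85435049 = 0.9795

Final posterior: 0.9795


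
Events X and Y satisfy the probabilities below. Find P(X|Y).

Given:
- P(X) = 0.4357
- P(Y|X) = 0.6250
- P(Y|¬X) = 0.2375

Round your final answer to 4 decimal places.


Bayes' theorem: P(X|Y) = P(Y|X) × P(X) / P(Y)

Step 1: Calculate P(Y) using law of total probability
P(Y) = P(Y|X)P(X) + P(Y|¬X)P(¬X)
     = 0.6250 × 0.4357 + 0.2375 × 0.5643
     = 0.27231250 + 0.13402125
     = 0.40633375

Step 2: Apply Bayes' theorem
P(X|Y) = P(Y|X) × P(X) / P(Y)
       = 0.27231250 / 0.40633375
       = 0.6702


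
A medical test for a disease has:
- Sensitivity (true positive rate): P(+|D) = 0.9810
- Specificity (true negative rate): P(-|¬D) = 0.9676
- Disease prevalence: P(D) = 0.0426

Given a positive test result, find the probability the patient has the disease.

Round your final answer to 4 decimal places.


Let D = has disease, + = positive test

Given:
- P(D) = 0.0426 (prevalence)
- P(+|D) = 0.9810 (sensitivity)
- P(-|¬D) = 0.9676 (specificity)
- P(+|¬D) = 0.0324 (false positive rate = 1 - specificity)

Step 1: Find P(+)
P(+) = P(+|D)P(D) + P(+|¬D)P(¬D)
     = 0.9810 × 0.0426 + 0.0324 × 0.9574
     = 0.04179060 + 0.03101976
     = 0.07281036

Step 2: Apply Bayes' theorem for P(D|+)
P(D|+) = P(+|D)P(D) / P(+)
       = 0.04179060 / 0.07281036
       = 0.5740


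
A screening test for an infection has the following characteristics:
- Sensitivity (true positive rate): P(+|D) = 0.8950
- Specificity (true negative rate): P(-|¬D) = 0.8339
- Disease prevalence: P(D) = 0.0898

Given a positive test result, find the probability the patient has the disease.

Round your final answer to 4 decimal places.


Let D = has disease, + = positive test

Given:
- P(D) = 0.0898 (prevalence)
- P(+|D) = 0.8950 (sensitivity)
- P(-|¬D) = 0.8339 (specificity)
- P(+|¬D) = 0.1661 (false positive rate = 1 - specificity)

Step 1: Find P(+)
P(+) = P(+|D)P(D) + P(+|¬D)P(¬D)
     = 0.8950 × 0.0898 + 0.1661 × 0.9102
     = 0.08037100 + 0.15118422
     = 0.23155522

Step 2: Apply Bayes' theorem for P(D|+)
P(D|+) = P(+|D)P(D) / P(+)
       = 0.08037100 / 0.23155522
       = 0.3471


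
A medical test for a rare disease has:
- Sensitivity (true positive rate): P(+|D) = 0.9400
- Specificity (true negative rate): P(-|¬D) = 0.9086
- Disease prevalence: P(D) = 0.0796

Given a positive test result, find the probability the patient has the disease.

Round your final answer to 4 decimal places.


Let D = has disease, + = positive test

Given:
- P(D) = 0.0796 (prevalence)
- P(+|D) = 0.9400 (sensitivity)
- P(-|¬D) = 0.9086 (specificity)
- P(+|¬D) = 0.0914 (false positive rate = 1 - specificity)

Step 1: Find P(+)
P(+) = P(+|D)P(D) + P(+|¬D)P(¬D)
     = 0.9400 × 0.0796 + 0.0914 × 0.9204
     = 0.07482400 + 0.08412456
     = 0.15894856

Step 2: Apply Bayes' theorem for P(D|+)
P(D|+) = P(+|D)P(D) / P(+)
       = 0.07482400 / 0.15894856
       = 0.4707


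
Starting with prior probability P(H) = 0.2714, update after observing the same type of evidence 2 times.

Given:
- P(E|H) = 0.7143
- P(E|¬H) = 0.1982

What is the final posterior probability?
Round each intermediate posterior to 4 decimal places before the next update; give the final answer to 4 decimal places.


Sequential Bayesian updating:

Initial prior: P(H) = 0.2714

Update 1:
  P(E) = 0.7143 × 0.2714 + 0.1982 × 0.7286 = 0.19386102 + 0.14440852 = 0.33826954
  P(H|E) = 0.19386102 / 0.33826954 = 0.5731

Update 2:
  P(E) = 0.7143 × 0.5731 + 0.1982 × 0.4269 = 0.40936533 + 0.08461158 = 0.49397691
  P(H|E) = 0.40936533 / 0.49397691 = 0.8287

Final posterior: 0.8287


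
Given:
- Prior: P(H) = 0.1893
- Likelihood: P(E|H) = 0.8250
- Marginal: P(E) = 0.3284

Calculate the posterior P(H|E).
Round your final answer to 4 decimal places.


Using Bayes' theorem:

P(H|E) = P(E|H) × P(H) / P(E)
       = 0.8250 × 0.1893 / 0.3284
       = 0.15617250 / 0.3284
       = 0.4756

The evidence strengthens our belief in H.
Prior: 0.1893 → Posterior: 0.4756


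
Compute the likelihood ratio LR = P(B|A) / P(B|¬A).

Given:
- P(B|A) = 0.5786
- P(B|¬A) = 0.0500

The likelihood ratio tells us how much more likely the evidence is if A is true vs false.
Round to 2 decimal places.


Likelihood Ratio (LR) = P(B|A) / P(B|¬A)

LR = 0.5786 / 0.0500
   = 11.57

The evidence is 11.57 times more likely if A is true than if A is false.
Since LR > 1, the evidence supports A over ¬A.


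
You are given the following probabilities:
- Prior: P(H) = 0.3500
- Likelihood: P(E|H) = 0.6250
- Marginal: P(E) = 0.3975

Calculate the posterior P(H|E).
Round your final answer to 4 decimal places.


Using Bayes' theorem:

P(H|E) = P(E|H) × P(H) / P(E)
       = 0.6250 × 0.3500 / 0.3975
       = 0.21875000 / 0.3975
       = 0.5503

The evidence strengthens our belief in H.
Prior: 0.3500 → Posterior: 0.5503


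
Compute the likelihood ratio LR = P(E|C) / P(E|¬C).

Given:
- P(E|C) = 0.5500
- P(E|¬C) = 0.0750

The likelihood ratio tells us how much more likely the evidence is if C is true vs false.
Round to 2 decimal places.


Likelihood Ratio (LR) = P(E|C) / P(E|¬C)

LR = 0.5500 / 0.0750
   = 7.33

The evidence is 7.33 times more likely if C is true than if C is false.
Because LR exceeds 1, E is evidence for C.


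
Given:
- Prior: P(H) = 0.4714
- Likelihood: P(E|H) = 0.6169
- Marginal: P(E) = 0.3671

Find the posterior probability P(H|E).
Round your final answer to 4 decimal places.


Using Bayes' theorem:

P(H|E) = P(E|H) × P(H) / P(E)
       = 0.6169 × 0.4714 / 0.3671
       = 0.29080666 / 0.3671
       = 0.7922

The evidence strengthens our belief in H.
Prior: 0.4714 → Posterior: 0.7922


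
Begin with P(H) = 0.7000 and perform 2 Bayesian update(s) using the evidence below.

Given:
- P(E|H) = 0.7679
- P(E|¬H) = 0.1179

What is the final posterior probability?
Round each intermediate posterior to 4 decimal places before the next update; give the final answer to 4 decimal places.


Sequential Bayesian updating:

Initial prior: P(H) = 0.7000

Update 1:
  P(E) = 0.7679 × 0.7000 + 0.1179 × 0.3000 = 0.53753000 + 0.03537000 = 0.57290000
  P(H|E) = 0.53753000 / 0.57290000 = 0.9383

Update 2:
  P(E) = 0.7679 × 0.9383 + 0.1179 × 0.0617 = 0.72052057 + 0.00727443 = 0.72779500
  P(H|E) = 0.72052057 / 0.72779500 = 0.9900

Final posterior: 0.9900


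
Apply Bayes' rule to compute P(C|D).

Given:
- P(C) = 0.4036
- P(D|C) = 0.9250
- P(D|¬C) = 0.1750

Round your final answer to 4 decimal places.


Bayes' theorem: P(C|D) = P(D|C) × P(C) / P(D)

Step 1: Calculate P(D) using law of total probability
P(D) = P(D|C)P(C) + P(D|¬C)P(¬C)
     = 0.9250 × 0.4036 + 0.1750 × 0.5964
     = 0.37333000 + 0.10437000
     = 0.47770000

Step 2: Apply Bayes' theorem
P(C|D) = P(D|C) × P(C) / P(D)
       = 0.37333000 / 0.47770000
       = 0.7815


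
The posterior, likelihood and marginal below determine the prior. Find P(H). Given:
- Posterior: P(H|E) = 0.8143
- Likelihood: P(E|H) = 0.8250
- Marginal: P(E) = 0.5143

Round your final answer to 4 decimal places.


From Bayes' theorem: P(H|E) = P(E|H) × P(H) / P(E)

Rearranging for P(H):
P(H) = P(H|E) × P(E) / P(E|H)
     = 0.8143 × 0.5143 / 0.8250
     = 0.41879449 / 0.8250
     = 0.5076


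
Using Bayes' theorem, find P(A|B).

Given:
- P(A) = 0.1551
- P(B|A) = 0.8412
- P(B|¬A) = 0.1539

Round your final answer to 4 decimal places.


Bayes' theorem: P(A|B) = P(B|A) × P(A) / P(B)

Step 1: Calculate P(B) using law of total probability
P(B) = P(B|A)P(A) + P(B|¬A)P(¬A)
     = 0.8412 × 0.1551 + 0.1539 × 0.8449
     = 0.13047012 + 0.13003011
     = 0.26050023

Step 2: Apply Bayes' theorem
P(A|B) = P(B|A) × P(A) / P(B)
       = 0.13047012 / 0.26050023
       = 0.5008


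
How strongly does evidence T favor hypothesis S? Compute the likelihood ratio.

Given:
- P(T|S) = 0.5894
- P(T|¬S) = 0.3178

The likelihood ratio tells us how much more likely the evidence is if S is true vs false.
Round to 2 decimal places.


Likelihood Ratio (LR) = P(T|S) / P(T|¬S)

LR = 0.5894 / 0.3178
   = 1.85

The evidence is 1.85 times more likely if S is true than if S is false.
Since LR > 1, the evidence supports S over ¬S.


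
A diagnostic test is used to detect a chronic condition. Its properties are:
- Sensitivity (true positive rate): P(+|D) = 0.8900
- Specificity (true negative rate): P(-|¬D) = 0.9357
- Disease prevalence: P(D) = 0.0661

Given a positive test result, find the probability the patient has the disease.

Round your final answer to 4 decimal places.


Let D = has disease, + = positive test

Given:
- P(D) = 0.0661 (prevalence)
- P(+|D) = 0.8900 (sensitivity)
- P(-|¬D) = 0.9357 (specificity)
- P(+|¬D) = 0.0643 (false positive rate = 1 - specificity)

Step 1: Find P(+)
P(+) = P(+|D)P(D) + P(+|¬D)P(¬D)
     = 0.8900 × 0.0661 + 0.0643 × 0.9339
     = 0.05882900 + 0.06004977
     = 0.11887877

Step 2: Apply Bayes' theorem for P(D|+)
P(D|+) = P(+|D)P(D) / P(+)
       = 0.05882900 / 0.11887877
       = 0.4949


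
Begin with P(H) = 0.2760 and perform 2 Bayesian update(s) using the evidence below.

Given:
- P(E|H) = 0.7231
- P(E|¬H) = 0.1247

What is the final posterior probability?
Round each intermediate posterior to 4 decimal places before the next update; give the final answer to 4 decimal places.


Sequential Bayesian updating:

Initial prior: P(H) = 0.2760

Update 1:
  P(E) = 0.7231 × 0.2760 + 0.1247 × 0.7240 = 0.19957560 + 0.09028280 = 0.28985840
  P(H|E) = 0.19957560 / 0.28985840 = 0.6885

Update 2:
  P(E) = 0.7231 × 0.6885 + 0.1247 × 0.3115 = 0.49785435 + 0.03884405 = 0.53669840
  P(H|E) = 0.49785435 / 0.53669840 = 0.9276

Final posterior: 0.9276


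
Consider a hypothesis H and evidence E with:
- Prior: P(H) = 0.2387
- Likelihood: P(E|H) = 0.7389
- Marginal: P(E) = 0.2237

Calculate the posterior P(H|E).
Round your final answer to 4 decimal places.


Using Bayes' theorem:

P(H|E) = P(E|H) × P(H) / P(E)
       = 0.7389 × 0.2387 / 0.2237
       = 0.17637543 / 0.2237
       = 0.7884

The evidence strengthens our belief in H.
Prior: 0.2387 → Posterior: 0.7884


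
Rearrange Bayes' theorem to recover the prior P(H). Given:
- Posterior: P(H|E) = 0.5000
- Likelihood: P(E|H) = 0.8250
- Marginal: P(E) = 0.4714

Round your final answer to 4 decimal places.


From Bayes' theorem: P(H|E) = P(E|H) × P(H) / P(E)

Rearranging for P(H):
P(H) = P(H|E) × P(E) / P(E|H)
     = 0.5000 × 0.4714 / 0.8250
     = 0.23570000 / 0.8250
     = 0.2857


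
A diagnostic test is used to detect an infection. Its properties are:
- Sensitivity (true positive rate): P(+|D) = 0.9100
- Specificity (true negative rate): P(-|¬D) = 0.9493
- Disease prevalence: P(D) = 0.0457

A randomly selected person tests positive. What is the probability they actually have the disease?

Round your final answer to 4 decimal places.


Let D = has disease, + = positive test

Given:
- P(D) = 0.0457 (prevalence)
- P(+|D) = 0.9100 (sensitivity)
- P(-|¬D) = 0.9493 (specificity)
- P(+|¬D) = 0.0507 (false positive rate = 1 - specificity)

Step 1: Find P(+)
P(+) = P(+|D)P(D) + P(+|¬D)P(¬D)
     = 0.9100 × 0.0457 + 0.0507 × 0.9543
     = 0.04158700 + 0.04838301
     = 0.08997001

Step 2: Apply Bayes' theorem for P(D|+)
P(D|+) = P(+|D)P(D) / P(+)
       = 0.04158700 / 0.08997001
       = 0.4622


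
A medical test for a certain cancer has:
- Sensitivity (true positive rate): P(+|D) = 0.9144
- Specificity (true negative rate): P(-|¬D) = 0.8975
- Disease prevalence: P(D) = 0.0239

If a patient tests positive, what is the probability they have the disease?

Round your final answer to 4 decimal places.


Let D = has disease, + = positive test

Given:
- P(D) = 0.0239 (prevalence)
- P(+|D) = 0.9144 (sensitivity)
- P(-|¬D) = 0.8975 (specificity)
- P(+|¬D) = 0.1025 (false positive rate = 1 - specificity)

Step 1: Find P(+)
P(+) = P(+|D)P(D) + P(+|¬D)P(¬D)
     = 0.9144 × 0.0239 + 0.1025 × 0.9761
     = 0.02185416 + 0.10005025
     = 0.12190441

Step 2: Apply Bayes' theorem for P(D|+)
P(D|+) = P(+|D)P(D) / P(+)
       = 0.02185416 / 0.12190441
       = 0.1793


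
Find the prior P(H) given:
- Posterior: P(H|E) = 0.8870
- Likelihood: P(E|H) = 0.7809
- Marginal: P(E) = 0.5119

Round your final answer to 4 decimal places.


From Bayes' theorem: P(H|E) = P(E|H) × P(H) / P(E)

Rearranging for P(H):
P(H) = P(H|E) × P(E) / P(E|H)
     = 0.8870 × 0.5119 / 0.7809
     = 0.45405530 / 0.7809
     = 0.5815


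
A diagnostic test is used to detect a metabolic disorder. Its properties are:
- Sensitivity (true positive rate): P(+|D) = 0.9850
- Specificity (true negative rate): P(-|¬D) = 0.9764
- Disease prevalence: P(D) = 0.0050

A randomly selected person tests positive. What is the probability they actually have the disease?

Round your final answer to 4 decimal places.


Let D = has disease, + = positive test

Given:
- P(D) = 0.0050 (prevalence)
- P(+|D) = 0.9850 (sensitivity)
- P(-|¬D) = 0.9764 (specificity)
- P(+|¬D) = 0.0236 (false positive rate = 1 - specificity)

Step 1: Find P(+)
P(+) = P(+|D)P(D) + P(+|¬D)P(¬D)
     = 0.9850 × 0.0050 + 0.0236 × 0.9950
     = 0.00492500 + 0.02348200
     = 0.02840700

Step 2: Apply Bayes' theorem for P(D|+)
P(D|+) = P(+|D)P(D) / P(+)
       = 0.00492500 / 0.02840700
       = 0.1734


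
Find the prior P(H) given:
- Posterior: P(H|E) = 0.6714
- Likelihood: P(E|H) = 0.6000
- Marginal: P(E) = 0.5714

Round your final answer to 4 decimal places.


From Bayes' theorem: P(H|E) = P(E|H) × P(H) / P(E)

Rearranging for P(H):
P(H) = P(H|E) × P(E) / P(E|H)
     = 0.6714 × 0.5714 / 0.6000
     = 0.38363796 / 0.6000
     = 0.6394


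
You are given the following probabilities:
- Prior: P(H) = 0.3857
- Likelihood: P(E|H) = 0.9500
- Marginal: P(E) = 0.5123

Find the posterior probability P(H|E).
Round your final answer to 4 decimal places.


Using Bayes' theorem:

P(H|E) = P(E|H) × P(H) / P(E)
       = 0.9500 × 0.3857 / 0.5123
       = 0.36641500 / 0.5123
       = 0.7152

The evidence strengthens our belief in H.
Prior: 0.3857 → Posterior: 0.7152


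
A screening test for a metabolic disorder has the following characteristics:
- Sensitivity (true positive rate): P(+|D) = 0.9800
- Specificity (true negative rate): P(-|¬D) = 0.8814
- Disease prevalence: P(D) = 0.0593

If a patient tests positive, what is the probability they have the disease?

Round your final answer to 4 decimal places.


Let D = has disease, + = positive test

Given:
- P(D) = 0.0593 (prevalence)
- P(+|D) = 0.9800 (sensitivity)
- P(-|¬D) = 0.8814 (specificity)
- P(+|¬D) = 0.1186 (false positive rate = 1 - specificity)

Step 1: Find P(+)
P(+) = P(+|D)P(D) + P(+|¬D)P(¬D)
     = 0.9800 × 0.0593 + 0.1186 × 0.9407
     = 0.05811400 + 0.11156702
     = 0.16968102

Step 2: Apply Bayes' theorem for P(D|+)
P(D|+) = P(+|D)P(D) / P(+)
       = 0.05811400 / 0.16968102
       = 0.3425


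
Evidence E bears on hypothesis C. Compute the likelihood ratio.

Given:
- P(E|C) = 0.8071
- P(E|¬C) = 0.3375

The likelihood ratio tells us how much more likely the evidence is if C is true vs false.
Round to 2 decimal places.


Likelihood Ratio (LR) = P(E|C) / P(E|¬C)

LR = 0.8071 / 0.3375
   = 2.39

The evidence is 2.39 times more likely if C is true than if C is false.
Since LR > 1, the evidence supports C over ¬C.


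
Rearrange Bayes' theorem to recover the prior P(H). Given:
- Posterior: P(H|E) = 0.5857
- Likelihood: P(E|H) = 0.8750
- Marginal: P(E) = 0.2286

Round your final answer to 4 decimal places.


From Bayes' theorem: P(H|E) = P(E|H) × P(H) / P(E)

Rearranging for P(H):
P(H) = P(H|E) × P(E) / P(E|H)
     = 0.5857 × 0.2286 / 0.8750
     = 0.13389102 / 0.8750
     = 0.1530


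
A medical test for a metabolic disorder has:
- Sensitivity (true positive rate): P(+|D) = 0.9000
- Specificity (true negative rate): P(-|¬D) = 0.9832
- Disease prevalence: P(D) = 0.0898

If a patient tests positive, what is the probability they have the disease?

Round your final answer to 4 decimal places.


Let D = has disease, + = positive test

Given:
- P(D) = 0.0898 (prevalence)
- P(+|D) = 0.9000 (sensitivity)
- P(-|¬D) = 0.9832 (specificity)
- P(+|¬D) = 0.0168 (false positive rate = 1 - specificity)

Step 1: Find P(+)
P(+) = P(+|D)P(D) + P(+|¬D)P(¬D)
     = 0.9000 × 0.0898 + 0.0168 × 0.9102
     = 0.08082000 + 0.01529136
     = 0.09611136

Step 2: Apply Bayes' theorem for P(D|+)
P(D|+) = P(+|D)P(D) / P(+)
       = 0.08082000 / 0.09611136
       = 0.8409


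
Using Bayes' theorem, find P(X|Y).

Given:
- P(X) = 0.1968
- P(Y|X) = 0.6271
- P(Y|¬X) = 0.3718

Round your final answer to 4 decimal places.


Bayes' theorem: P(X|Y) = P(Y|X) × P(X) / P(Y)

Step 1: Calculate P(Y) using law of total probability
P(Y) = P(Y|X)P(X) + P(Y|¬X)P(¬X)
     = 0.6271 × 0.1968 + 0.3718 × 0.8032
     = 0.12341328 + 0.29862976
     = 0.42204304

Step 2: Apply Bayes' theorem
P(X|Y) = P(Y|X) × P(X) / P(Y)
       = 0.12341328 / 0.42204304
       = 0.2924


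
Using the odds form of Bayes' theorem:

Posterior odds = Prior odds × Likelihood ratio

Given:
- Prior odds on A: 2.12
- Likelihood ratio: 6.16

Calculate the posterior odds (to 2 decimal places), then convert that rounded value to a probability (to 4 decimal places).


Step 1: Calculate posterior odds
Posterior odds = Prior odds × LR
               = 2.12 × 6.16
               = 13.06

Step 2: Convert to probability
P(A|E) = Posterior odds / (1 + Posterior odds)
       = 13.06 / (1 + 13.06)
       = 13.06 / 14.06
       = 0.9289

The evidence increased P(A) from 0.6795 to 0.9289.


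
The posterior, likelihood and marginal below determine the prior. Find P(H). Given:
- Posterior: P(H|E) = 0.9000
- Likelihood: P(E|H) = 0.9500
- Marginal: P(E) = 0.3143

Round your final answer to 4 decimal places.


From Bayes' theorem: P(H|E) = P(E|H) × P(H) / P(E)

Rearranging for P(H):
P(H) = P(H|E) × P(E) / P(E|H)
     = 0.9000 × 0.3143 / 0.9500
     = 0.28287000 / 0.9500
     = 0.2978


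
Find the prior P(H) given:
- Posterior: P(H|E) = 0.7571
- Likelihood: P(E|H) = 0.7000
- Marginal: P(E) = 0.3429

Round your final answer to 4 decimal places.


From Bayes' theorem: P(H|E) = P(E|H) × P(H) / P(E)

Rearranging for P(H):
P(H) = P(H|E) × P(E) / P(E|H)
     = 0.7571 × 0.3429 / 0.7000
     = 0.25960959 / 0.7000
     = 0.3709


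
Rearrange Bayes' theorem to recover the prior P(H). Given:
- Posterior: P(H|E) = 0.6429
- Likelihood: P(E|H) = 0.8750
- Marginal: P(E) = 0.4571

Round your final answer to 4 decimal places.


From Bayes' theorem: P(H|E) = P(E|H) × P(H) / P(E)

Rearranging for P(H):
P(H) = P(H|E) × P(E) / P(E|H)
     = 0.6429 × 0.4571 / 0.8750
     = 0.29386959 / 0.8750
     = 0.3359


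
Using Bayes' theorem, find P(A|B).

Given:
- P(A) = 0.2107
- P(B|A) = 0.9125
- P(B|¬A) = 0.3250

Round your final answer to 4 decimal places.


Bayes' theorem: P(A|B) = P(B|A) × P(A) / P(B)

Step 1: Calculate P(B) using law of total probability
P(B) = P(B|A)P(A) + P(B|¬A)P(¬A)
     = 0.9125 × 0.2107 + 0.3250 × 0.7893
     = 0.19226375 + 0.25652250
     = 0.44878625

Step 2: Apply Bayes' theorem
P(A|B) = P(B|A) × P(A) / P(B)
       = 0.19226375 / 0.44878625
       = 0.4284
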